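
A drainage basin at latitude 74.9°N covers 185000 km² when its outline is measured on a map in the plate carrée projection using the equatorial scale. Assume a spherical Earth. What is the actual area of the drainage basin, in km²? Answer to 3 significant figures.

For the equirectangular projection with φ₀ = 0 (plate carrée), h = 1 along meridians and k = sec φ along parallels.
Areal scale = h·k = 1 × sec φ; at 74.9°, h = 1.000, k = 3.839, so h·k = 3.839.
True area = apparent / (areal scale) = 185000 / 3.839 ≈ 48200 km².

48200 km²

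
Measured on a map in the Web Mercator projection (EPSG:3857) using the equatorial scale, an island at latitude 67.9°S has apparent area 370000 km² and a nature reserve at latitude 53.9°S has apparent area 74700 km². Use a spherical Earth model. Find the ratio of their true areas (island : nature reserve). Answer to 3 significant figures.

On Mercator the areal scale is sec²φ, so true area = apparent × cos²φ.
True area of island: 370000 × cos²(67.9°) = 370000 × 0.1415 = 52370 km².
True area of nature reserve: 74700 × cos²(53.9°) = 74700 × 0.3472 = 25930 km².
Ratio = 52370 / 25930 ≈ 2.02.

2.02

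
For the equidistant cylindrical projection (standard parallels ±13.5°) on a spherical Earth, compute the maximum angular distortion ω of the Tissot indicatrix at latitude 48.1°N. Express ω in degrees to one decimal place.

In the equirectangular projection with standard parallel φ₀ = 13.5° (x = Rλ cos φ₀, y = Rφ), meridians are true-scale (h = 1) and the parallel scale is k = cos φ₀ / cos φ.
At 48.1°: h = 1.000, k = 1.456; principal scales a = 1.456, b = 1.000.
sin(ω/2) = (a − b)/(a + b) = 0.4560/2.456 = 0.1857, so ω = 2 arcsin(0.1857) ≈ 21.4°.

21.4°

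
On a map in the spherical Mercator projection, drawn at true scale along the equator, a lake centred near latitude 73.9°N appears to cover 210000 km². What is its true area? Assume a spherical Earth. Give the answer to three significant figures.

For Mercator, h = k = sec φ (a conformal cylindrical projection has a single point scale, 1/cos φ).
Areal scale = k² = sec²φ = 1/cos²(73.9°) = 1/0.2773² = 13.00.
True area = apparent / (areal scale) = 210000 / 13.00 ≈ 16100 km².

16100 km²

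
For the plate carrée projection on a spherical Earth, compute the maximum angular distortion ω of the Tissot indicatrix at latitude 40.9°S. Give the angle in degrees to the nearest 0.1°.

For the equirectangular projection with φ₀ = 0 (plate carrée), h = 1 along meridians and k = sec φ along parallels.
At 40.9°: h = 1.000, k = 1.323; principal scales a = 1.323, b = 1.000.
sin(ω/2) = (a − b)/(a + b) = 0.3230/2.323 = 0.1390, so ω = 2 arcsin(0.1390) ≈ 16.0°.

16.0°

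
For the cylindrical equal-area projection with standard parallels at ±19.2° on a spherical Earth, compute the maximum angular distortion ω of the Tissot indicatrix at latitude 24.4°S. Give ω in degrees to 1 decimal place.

4.2°

Cylindrical equal-area (φ₀ = 19.2°): h = cos φ / cos 19.2° along meridians, k = cos 19.2° / cos φ along parallels; h·k = 1.
At 24.4°: h = 0.9643, k = 1.037; principal scales a = 1.037, b = 0.9643.
sin(ω/2) = (a − b)/(a + b) = 0.07267/2.001 = 0.03631, so ω = 2 arcsin(0.03631) ≈ 4.2°.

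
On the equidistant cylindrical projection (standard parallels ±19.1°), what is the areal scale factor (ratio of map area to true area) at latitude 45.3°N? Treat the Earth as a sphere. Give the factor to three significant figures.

With standard parallel φ₀ = 19.1°, the equirectangular projection gives x = Rλ cos φ₀, y = Rφ, so h = 1 and k = cos 19.1° / cos φ.
Areal scale = h·k = 1 × cos φ₀ / cos φ; at 45.3°, h = 1.000, k = 1.343, so h·k = 1.343.

1.34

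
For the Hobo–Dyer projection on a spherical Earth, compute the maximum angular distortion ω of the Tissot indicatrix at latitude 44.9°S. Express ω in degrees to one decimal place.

13.0°

Hobo–Dyer is a cylindrical equal-area projection with standard parallels at ±37.5°. A cylindrical equal-area projection with standard parallel φ₀ has meridian scale h = cos φ / cos φ₀ and parallel scale k = cos φ₀ / cos φ (so areas are preserved, h·k = 1).
At 44.9°: h = 0.8928, k = 1.120; principal scales a = 1.120, b = 0.8928.
sin(ω/2) = (a − b)/(a + b) = 0.2272/2.013 = 0.1129, so ω = 2 arcsin(0.1129) ≈ 13.0°.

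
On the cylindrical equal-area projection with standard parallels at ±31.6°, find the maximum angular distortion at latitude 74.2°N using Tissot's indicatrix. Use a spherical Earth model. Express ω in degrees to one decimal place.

109.1°

For cylindrical equal-area with standard parallel φ₀, h = cos φ / cos φ₀ and k = cos φ₀ / cos φ, so h·k = 1.
At 74.2°: h = 0.3197, k = 3.128; principal scales a = 3.128, b = 0.3197.
sin(ω/2) = (a − b)/(a + b) = 2.808/3.448 = 0.8146, so ω = 2 arcsin(0.8146) ≈ 109.1°.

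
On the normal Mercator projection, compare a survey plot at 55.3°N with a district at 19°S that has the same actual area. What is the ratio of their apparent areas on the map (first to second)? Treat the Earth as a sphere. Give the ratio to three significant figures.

Mercator areal scale is sec²φ.
At 55.3°: sec²(55.3°) = 1/0.5693² = 3.086.
At 19°: sec²(19°) = 1/0.9455² = 1.119.
Ratio = 3.086/1.119 = cos²(19°)/cos²(55.3°) ≈ 2.76.

2.76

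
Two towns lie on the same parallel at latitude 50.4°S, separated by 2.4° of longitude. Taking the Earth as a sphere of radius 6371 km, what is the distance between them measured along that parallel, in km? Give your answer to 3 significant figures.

170 km

Arc length along a parallel = R cos φ · Δλ (with Δλ in radians).
= 6371 × cos 50.4° × (2.4° × π/180) = 6371 × 0.6374 × 0.04189 ≈ 170 km.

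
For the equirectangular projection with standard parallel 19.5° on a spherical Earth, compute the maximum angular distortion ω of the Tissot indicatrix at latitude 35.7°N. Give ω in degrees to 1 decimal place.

With standard parallel φ₀ = 19.5°, the equirectangular projection gives x = Rλ cos φ₀, y = Rφ, so h = 1 and k = cos 19.5° / cos φ.
At 35.7°: h = 1.000, k = 1.161; principal scales a = 1.161, b = 1.000.
sin(ω/2) = (a − b)/(a + b) = 0.1608/2.161 = 0.07440, so ω = 2 arcsin(0.07440) ≈ 8.5°.

8.5°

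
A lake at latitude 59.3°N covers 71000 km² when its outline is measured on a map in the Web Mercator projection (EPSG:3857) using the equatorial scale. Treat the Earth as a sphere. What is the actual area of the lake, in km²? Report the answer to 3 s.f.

18500 km²

Mercator is conformal, so the point scale is isotropic: h = k = sec φ = 1/cos φ.
Areal scale = k² = sec²φ = 1/cos²(59.3°) = 1/0.5105² = 3.837.
True area = apparent / (areal scale) = 71000 / 3.837 ≈ 18500 km².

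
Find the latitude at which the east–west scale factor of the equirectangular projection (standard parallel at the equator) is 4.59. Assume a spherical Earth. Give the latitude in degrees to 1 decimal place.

Plate carrée: h = 1, k = sec φ along parallels.
sec φ = 4.59  ⇒  cos φ = 0.2179  ⇒  φ ≈ 77.4°.

77.4°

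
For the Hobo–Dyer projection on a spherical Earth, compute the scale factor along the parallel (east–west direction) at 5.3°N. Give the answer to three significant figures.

The Hobo–Dyer projection is cylindrical equal-area with φ₀ = 37.5°. A cylindrical equal-area projection with standard parallel φ₀ has meridian scale h = cos φ / cos φ₀ and parallel scale k = cos φ₀ / cos φ (so areas are preserved, h·k = 1).
k = cos 37.5° / cos 5.3° = 0.7934/0.9957 = 0.7968.

0.797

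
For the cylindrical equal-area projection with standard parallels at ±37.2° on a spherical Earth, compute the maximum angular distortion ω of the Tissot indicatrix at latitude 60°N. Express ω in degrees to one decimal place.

Cylindrical equal-area (φ₀ = 37.2°): h = cos φ / cos 37.2° along meridians, k = cos 37.2° / cos φ along parallels; h·k = 1.
At 60°: h = 0.6277, k = 1.593; principal scales a = 1.593, b = 0.6277.
sin(ω/2) = (a − b)/(a + b) = 0.9653/2.221 = 0.4347, so ω = 2 arcsin(0.4347) ≈ 51.5°.

51.5°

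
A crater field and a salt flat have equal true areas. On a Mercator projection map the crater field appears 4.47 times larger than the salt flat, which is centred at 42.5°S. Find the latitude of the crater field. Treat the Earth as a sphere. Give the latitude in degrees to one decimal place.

Mercator areal scale is sec²φ, so apparent-area ratio = sec²φ₁ / sec²φ₂ = cos²φ₂ / cos²φ₁.
cos²φ₂ / cos²φ₁ = 4.47  ⇒  cos φ₁ = cos 42.5° / √4.47 = 0.7373/2.114 = 0.3487.
φ₁ = arccos(0.3487) ≈ 69.6°.

69.6°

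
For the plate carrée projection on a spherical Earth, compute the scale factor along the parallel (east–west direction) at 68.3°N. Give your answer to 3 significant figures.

2.70

For the equirectangular projection with φ₀ = 0 (plate carrée), h = 1 along meridians and k = sec φ along parallels.
k = 1/cos 68.3° = 1/0.3697 = 2.705.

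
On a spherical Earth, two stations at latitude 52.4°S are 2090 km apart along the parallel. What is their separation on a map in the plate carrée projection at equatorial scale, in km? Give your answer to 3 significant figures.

3430 km

For the equirectangular projection with φ₀ = 0 (plate carrée), h = 1 along meridians and k = sec φ along parallels.
Along the parallel, k = sec 52.4° = 1/0.6101 = 1.639.
Map distance = 2090 × 1.639 ≈ 3430 km.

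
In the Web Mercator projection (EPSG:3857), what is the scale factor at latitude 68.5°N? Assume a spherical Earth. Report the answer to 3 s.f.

Mercator is conformal, so the point scale is isotropic: h = k = sec φ = 1/cos φ.
k = 1/cos 68.5° = 1/0.3665 = 2.729.

2.73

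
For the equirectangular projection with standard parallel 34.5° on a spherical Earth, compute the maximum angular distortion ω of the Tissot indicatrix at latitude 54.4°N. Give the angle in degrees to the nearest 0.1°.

19.8°

The equidistant cylindrical projection with φ₀ = 34.5° has h = 1 (meridians true) and k = cos φ₀ / cos φ along parallels.
At 54.4°: h = 1.000, k = 1.416; principal scales a = 1.416, b = 1.000.
sin(ω/2) = (a − b)/(a + b) = 0.4157/2.416 = 0.1721, so ω = 2 arcsin(0.1721) ≈ 19.8°.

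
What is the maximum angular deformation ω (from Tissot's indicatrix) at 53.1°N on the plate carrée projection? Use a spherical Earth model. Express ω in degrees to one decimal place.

28.9°

For the equirectangular projection with φ₀ = 0 (plate carrée), h = 1 along meridians and k = sec φ along parallels.
At 53.1°: h = 1.000, k = 1.666; principal scales a = 1.666, b = 1.000.
sin(ω/2) = (a − b)/(a + b) = 0.6655/2.666 = 0.2497, so ω = 2 arcsin(0.2497) ≈ 28.9°.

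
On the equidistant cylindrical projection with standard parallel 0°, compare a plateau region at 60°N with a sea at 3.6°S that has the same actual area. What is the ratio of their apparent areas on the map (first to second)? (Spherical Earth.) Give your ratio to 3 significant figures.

For the equirectangular projection with φ₀ = 0 (plate carrée), h = 1 along meridians and k = sec φ along parallels.
Areal scale at 60°: h·k = 1.000 × 2.000 = 2.000.
Areal scale at 3.6°: h·k = 1.000 × 1.002 = 1.002.
Ratio = 2.000/1.002 ≈ 2.00.

2.00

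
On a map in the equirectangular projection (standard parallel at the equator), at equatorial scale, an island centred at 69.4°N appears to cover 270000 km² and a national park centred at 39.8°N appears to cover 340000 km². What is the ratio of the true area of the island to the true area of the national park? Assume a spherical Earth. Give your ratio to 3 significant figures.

0.364

Plate carrée has h = 1 and k = sec φ, giving areal scale sec φ; true area = (apparent area) · cos φ.
True area of island: 270000 × cos(69.4°) = 270000 × 0.3518 = 95000 km².
True area of national park: 340000 × cos(39.8°) = 340000 × 0.7683 = 261200 km².
Ratio = 95000 / 261200 ≈ 0.364.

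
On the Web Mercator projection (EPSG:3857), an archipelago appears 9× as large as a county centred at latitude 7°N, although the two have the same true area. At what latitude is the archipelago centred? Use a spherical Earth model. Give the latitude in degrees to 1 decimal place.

On Mercator, (apparent₁)/(apparent₂) = sec²φ₁ / sec²φ₂ when true areas are equal.
cos²φ₂ / cos²φ₁ = 9  ⇒  cos φ₁ = cos 7° / √9 = 0.9925/3.000 = 0.3308.
φ₁ = arccos(0.3308) ≈ 70.7°.

70.7°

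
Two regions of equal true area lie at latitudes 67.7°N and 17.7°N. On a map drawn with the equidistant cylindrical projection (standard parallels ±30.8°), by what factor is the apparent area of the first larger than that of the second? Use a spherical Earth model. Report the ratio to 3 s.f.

In the equirectangular projection with standard parallel φ₀ = 30.8° (x = Rλ cos φ₀, y = Rφ), meridians are true-scale (h = 1) and the parallel scale is k = cos φ₀ / cos φ.
Areal scale at 67.7°: h·k = 1.000 × 2.264 = 2.264.
Areal scale at 17.7°: h·k = 1.000 × 0.9016 = 0.9016.
Ratio = 2.264/0.9016 ≈ 2.51.

2.51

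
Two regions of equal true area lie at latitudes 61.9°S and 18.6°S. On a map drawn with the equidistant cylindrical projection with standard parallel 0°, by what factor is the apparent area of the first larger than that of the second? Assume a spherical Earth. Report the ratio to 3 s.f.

Plate carrée maps x = Rλ, y = Rφ. The meridian scale is h = 1 and the parallel scale is k = 1/cos φ = sec φ.
Areal scale at 61.9°: h·k = 1.000 × 2.123 = 2.123.
Areal scale at 18.6°: h·k = 1.000 × 1.055 = 1.055.
Ratio = 2.123/1.055 ≈ 2.01.

2.01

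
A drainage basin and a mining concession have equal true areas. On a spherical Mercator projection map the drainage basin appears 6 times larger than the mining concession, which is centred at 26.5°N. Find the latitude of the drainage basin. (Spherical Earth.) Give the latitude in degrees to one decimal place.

For equal true areas on Mercator, apparent areas scale as sec²φ, so the ratio is cos²φ₂ / cos²φ₁.
cos²φ₂ / cos²φ₁ = 6  ⇒  cos φ₁ = cos 26.5° / √6 = 0.8949/2.449 = 0.3654.
φ₁ = arccos(0.3654) ≈ 68.6°.

68.6°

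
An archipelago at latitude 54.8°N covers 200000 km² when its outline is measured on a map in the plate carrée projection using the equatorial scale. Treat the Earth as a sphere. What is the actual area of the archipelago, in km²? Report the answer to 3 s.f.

In the plate carrée (x = Rλ, y = Rφ), meridians are true-scale (h = 1) and parallels are stretched by k = sec φ.
Areal scale = h·k = 1 × sec φ; at 54.8°, h = 1.000, k = 1.735, so h·k = 1.735.
True area = apparent / (areal scale) = 200000 / 1.735 ≈ 115000 km².

115000 km²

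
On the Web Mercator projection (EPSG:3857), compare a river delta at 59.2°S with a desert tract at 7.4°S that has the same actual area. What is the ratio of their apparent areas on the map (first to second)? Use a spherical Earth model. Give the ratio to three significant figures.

Mercator areal scale is sec²φ.
At 59.2°: sec²(59.2°) = 1/0.5120² = 3.814.
At 7.4°: sec²(7.4°) = 1/0.9917² = 1.017.
Ratio = 3.814/1.017 = cos²(7.4°)/cos²(59.2°) ≈ 3.75.

3.75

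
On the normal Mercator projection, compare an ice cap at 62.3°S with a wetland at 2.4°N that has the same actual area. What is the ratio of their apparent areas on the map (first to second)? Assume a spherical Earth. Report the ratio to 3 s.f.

4.62

Mercator areal scale is sec²φ.
At 62.3°: sec²(62.3°) = 1/0.4648² = 4.628.
At 2.4°: sec²(2.4°) = 1/0.9991² = 1.002.
Ratio = 4.628/1.002 = cos²(2.4°)/cos²(62.3°) ≈ 4.62.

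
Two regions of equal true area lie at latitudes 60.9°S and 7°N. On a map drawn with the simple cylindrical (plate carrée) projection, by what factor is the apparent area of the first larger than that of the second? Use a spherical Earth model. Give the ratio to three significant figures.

In the plate carrée (x = Rλ, y = Rφ), meridians are true-scale (h = 1) and parallels are stretched by k = sec φ.
Areal scale at 60.9°: h·k = 1.000 × 2.056 = 2.056.
Areal scale at 7°: h·k = 1.000 × 1.008 = 1.008.
Ratio = 2.056/1.008 ≈ 2.04.

2.04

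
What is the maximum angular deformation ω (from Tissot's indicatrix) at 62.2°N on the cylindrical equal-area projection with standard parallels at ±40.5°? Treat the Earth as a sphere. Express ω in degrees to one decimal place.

For cylindrical equal-area with standard parallel φ₀, h = cos φ / cos φ₀ and k = cos φ₀ / cos φ, so h·k = 1.
At 62.2°: h = 0.6133, k = 1.630; principal scales a = 1.630, b = 0.6133.
sin(ω/2) = (a − b)/(a + b) = 1.017/2.244 = 0.4533, so ω = 2 arcsin(0.4533) ≈ 53.9°.

53.9°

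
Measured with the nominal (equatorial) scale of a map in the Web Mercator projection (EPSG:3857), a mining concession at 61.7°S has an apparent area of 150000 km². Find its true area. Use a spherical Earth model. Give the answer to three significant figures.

33700 km²

For Mercator, h = k = sec φ (a conformal cylindrical projection has a single point scale, 1/cos φ).
Areal scale = k² = sec²φ = 1/cos²(61.7°) = 1/0.4741² = 4.449.
True area = apparent / (areal scale) = 150000 / 4.449 ≈ 33700 km².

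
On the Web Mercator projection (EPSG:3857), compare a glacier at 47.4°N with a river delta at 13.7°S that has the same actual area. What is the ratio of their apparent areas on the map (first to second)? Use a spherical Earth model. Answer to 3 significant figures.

On Mercator, area is exaggerated by sec²φ = 1/cos²φ.
At 47.4°: sec²(47.4°) = 1/0.6769² = 2.183.
At 13.7°: sec²(13.7°) = 1/0.9715² = 1.059.
Ratio = 2.183/1.059 = cos²(13.7°)/cos²(47.4°) ≈ 2.06.

2.06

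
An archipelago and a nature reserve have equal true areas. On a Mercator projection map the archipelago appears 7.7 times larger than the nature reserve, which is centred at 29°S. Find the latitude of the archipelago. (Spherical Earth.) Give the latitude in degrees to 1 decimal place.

71.6°

On Mercator, (apparent₁)/(apparent₂) = sec²φ₁ / sec²φ₂ when true areas are equal.
cos²φ₂ / cos²φ₁ = 7.7  ⇒  cos φ₁ = cos 29° / √7.7 = 0.8746/2.775 = 0.3152.
φ₁ = arccos(0.3152) ≈ 71.6°.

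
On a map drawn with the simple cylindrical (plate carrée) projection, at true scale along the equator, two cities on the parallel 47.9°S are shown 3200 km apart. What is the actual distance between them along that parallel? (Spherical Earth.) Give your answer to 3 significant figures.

In the plate carrée (x = Rλ, y = Rφ), meridians are true-scale (h = 1) and parallels are stretched by k = sec φ.
Along the parallel at 47.9°, map distances are exaggerated by k = sec 47.9° = 1.492.
True distance = 3200 / 1.492 = 3200 × cos 47.9° ≈ 2150 km.

2150 km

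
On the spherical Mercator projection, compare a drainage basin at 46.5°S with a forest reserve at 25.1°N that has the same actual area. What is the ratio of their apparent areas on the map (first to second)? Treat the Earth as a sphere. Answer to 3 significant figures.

1.73

Mercator areal scale is sec²φ.
At 46.5°: sec²(46.5°) = 1/0.6884² = 2.110.
At 25.1°: sec²(25.1°) = 1/0.9056² = 1.219.
Ratio = 2.110/1.219 = cos²(25.1°)/cos²(46.5°) ≈ 1.73.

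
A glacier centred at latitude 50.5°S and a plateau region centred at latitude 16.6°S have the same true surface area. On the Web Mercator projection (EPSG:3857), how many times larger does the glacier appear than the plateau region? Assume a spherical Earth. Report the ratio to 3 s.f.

On Mercator, area is exaggerated by sec²φ = 1/cos²φ.
At 50.5°: sec²(50.5°) = 1/0.6361² = 2.472.
At 16.6°: sec²(16.6°) = 1/0.9583² = 1.089.
Ratio = 2.472/1.089 = cos²(16.6°)/cos²(50.5°) ≈ 2.27.

2.27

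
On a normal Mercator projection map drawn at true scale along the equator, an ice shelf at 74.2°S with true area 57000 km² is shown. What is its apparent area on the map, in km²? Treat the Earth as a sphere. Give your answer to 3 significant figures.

The Mercator projection is conformal; its linear scale factor is the same in every direction and equals sec φ = 1/cos φ.
Areal scale = k² = sec²φ = 1/cos²(74.2°) = 1/0.2723² = 13.49.
Apparent area = 57000 × 13.49 ≈ 769000 km².

769000 km²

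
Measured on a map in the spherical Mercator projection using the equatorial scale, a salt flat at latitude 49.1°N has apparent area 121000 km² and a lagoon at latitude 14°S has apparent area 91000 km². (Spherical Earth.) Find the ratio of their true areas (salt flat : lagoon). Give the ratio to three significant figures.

0.605

Mercator's areal exaggeration is sec²φ; hence true area = (apparent area) · cos²φ.
True area of salt flat: 121000 × cos²(49.1°) = 121000 × 0.4287 = 51870 km².
True area of lagoon: 91000 × cos²(14°) = 91000 × 0.9415 = 85670 km².
Ratio = 51870 / 85670 ≈ 0.605.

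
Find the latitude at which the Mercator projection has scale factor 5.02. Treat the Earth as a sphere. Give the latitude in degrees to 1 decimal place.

78.5°

Mercator scale is k = sec φ = 1/cos φ.
1/cos φ = 5.02  ⇒  cos φ = 0.1992  ⇒  φ = arccos(0.1992) ≈ 78.5°.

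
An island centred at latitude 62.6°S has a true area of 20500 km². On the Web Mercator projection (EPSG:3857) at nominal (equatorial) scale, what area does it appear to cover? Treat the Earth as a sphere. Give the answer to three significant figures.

For Mercator, h = k = sec φ (a conformal cylindrical projection has a single point scale, 1/cos φ).
Areal scale = k² = sec²φ = 1/cos²(62.6°) = 1/0.4602² = 4.722.
Apparent area = 20500 × 4.722 ≈ 96800 km².

96800 km²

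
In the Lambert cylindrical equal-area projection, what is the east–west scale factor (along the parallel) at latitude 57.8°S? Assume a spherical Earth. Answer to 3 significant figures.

The Lambert cylindrical equal-area projection is the cylindrical equal-area projection with its standard parallel at the equator (φ₀ = 0). For cylindrical equal-area with standard parallel φ₀, h = cos φ / cos φ₀ and k = cos φ₀ / cos φ, so h·k = 1.
k = cos 0° / cos 57.8° = 1.000/0.5329 = 1.877.

1.88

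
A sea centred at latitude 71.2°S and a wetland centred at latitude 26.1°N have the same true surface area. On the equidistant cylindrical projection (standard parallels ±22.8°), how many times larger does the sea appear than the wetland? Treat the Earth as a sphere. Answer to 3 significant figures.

With standard parallel φ₀ = 22.8°, the equirectangular projection gives x = Rλ cos φ₀, y = Rφ, so h = 1 and k = cos 22.8° / cos φ.
Areal scale at 71.2°: h·k = 1.000 × 2.861 = 2.861.
Areal scale at 26.1°: h·k = 1.000 × 1.027 = 1.027.
Ratio = 2.861/1.027 ≈ 2.79.

2.79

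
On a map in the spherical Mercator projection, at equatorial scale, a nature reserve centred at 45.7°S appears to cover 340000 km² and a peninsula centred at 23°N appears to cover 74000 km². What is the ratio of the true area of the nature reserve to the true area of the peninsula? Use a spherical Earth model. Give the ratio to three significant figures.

2.64

Mercator's areal exaggeration is sec²φ; hence true area = (apparent area) · cos²φ.
True area of nature reserve: 340000 × cos²(45.7°) = 340000 × 0.4878 = 165800 km².
True area of peninsula: 74000 × cos²(23°) = 74000 × 0.8473 = 62700 km².
Ratio = 165800 / 62700 ≈ 2.64.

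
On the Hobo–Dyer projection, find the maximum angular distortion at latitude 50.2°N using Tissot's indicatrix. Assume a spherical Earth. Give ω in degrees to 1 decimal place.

24.4°

The Hobo–Dyer projection is cylindrical equal-area with φ₀ = 37.5°. For cylindrical equal-area with standard parallel φ₀, h = cos φ / cos φ₀ and k = cos φ₀ / cos φ, so h·k = 1.
At 50.2°: h = 0.8068, k = 1.239; principal scales a = 1.239, b = 0.8068.
sin(ω/2) = (a − b)/(a + b) = 0.4326/2.046 = 0.2114, so ω = 2 arcsin(0.2114) ≈ 24.4°.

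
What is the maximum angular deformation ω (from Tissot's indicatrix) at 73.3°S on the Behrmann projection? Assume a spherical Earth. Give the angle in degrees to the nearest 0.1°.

Behrmann is a cylindrical equal-area projection with standard parallels at ±30°. Cylindrical equal-area (φ₀ = 30°): h = cos φ / cos 30° along meridians, k = cos 30° / cos φ along parallels; h·k = 1.
At 73.3°: h = 0.3318, k = 3.014; principal scales a = 3.014, b = 0.3318.
sin(ω/2) = (a − b)/(a + b) = 2.682/3.346 = 0.8016, so ω = 2 arcsin(0.8016) ≈ 106.6°.

106.6°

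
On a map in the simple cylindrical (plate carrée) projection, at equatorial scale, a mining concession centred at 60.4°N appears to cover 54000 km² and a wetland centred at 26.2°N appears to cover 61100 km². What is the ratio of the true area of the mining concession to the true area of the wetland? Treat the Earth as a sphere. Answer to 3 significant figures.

On the plate carrée, areal scale = h·k = 1 × sec φ, so true area = apparent × cos φ.
True area of mining concession: 54000 × cos(60.4°) = 54000 × 0.4939 = 26670 km².
True area of wetland: 61100 × cos(26.2°) = 61100 × 0.8973 = 54820 km².
Ratio = 26670 / 54820 ≈ 0.487.

0.487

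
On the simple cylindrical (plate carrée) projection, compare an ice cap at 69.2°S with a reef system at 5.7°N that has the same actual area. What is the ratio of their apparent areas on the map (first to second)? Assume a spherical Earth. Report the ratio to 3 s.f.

For the equirectangular projection with φ₀ = 0 (plate carrée), h = 1 along meridians and k = sec φ along parallels.
Areal scale at 69.2°: h·k = 1.000 × 2.816 = 2.816.
Areal scale at 5.7°: h·k = 1.000 × 1.005 = 1.005.
Ratio = 2.816/1.005 ≈ 2.80.

2.80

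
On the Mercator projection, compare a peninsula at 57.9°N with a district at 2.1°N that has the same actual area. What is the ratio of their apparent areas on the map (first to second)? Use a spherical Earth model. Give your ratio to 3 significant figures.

3.54

On Mercator, area is exaggerated by sec²φ = 1/cos²φ.
At 57.9°: sec²(57.9°) = 1/0.5314² = 3.541.
At 2.1°: sec²(2.1°) = 1/0.9993² = 1.001.
Ratio = 3.541/1.001 = cos²(2.1°)/cos²(57.9°) ≈ 3.54.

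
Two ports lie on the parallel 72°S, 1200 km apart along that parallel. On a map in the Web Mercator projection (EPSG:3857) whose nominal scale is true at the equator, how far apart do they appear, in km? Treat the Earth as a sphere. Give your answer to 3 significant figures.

The Mercator projection is conformal; its linear scale factor is the same in every direction and equals sec φ = 1/cos φ.
Along the parallel, k = sec 72° = 1/0.3090 = 3.236.
Map distance = 1200 × 3.236 ≈ 3880 km.

3880 km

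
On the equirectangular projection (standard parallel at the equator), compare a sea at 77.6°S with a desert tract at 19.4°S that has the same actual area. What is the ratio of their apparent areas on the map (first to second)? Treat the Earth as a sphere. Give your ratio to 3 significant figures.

4.39

Plate carrée maps x = Rλ, y = Rφ. The meridian scale is h = 1 and the parallel scale is k = 1/cos φ = sec φ.
Areal scale at 77.6°: h·k = 1.000 × 4.657 = 4.657.
Areal scale at 19.4°: h·k = 1.000 × 1.060 = 1.060.
Ratio = 4.657/1.060 ≈ 4.39.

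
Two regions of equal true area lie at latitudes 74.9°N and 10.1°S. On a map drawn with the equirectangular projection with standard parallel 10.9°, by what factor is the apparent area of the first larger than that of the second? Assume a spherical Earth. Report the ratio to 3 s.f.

3.78

In the equirectangular projection with standard parallel φ₀ = 10.9° (x = Rλ cos φ₀, y = Rφ), meridians are true-scale (h = 1) and the parallel scale is k = cos φ₀ / cos φ.
Areal scale at 74.9°: h·k = 1.000 × 3.769 = 3.769.
Areal scale at 10.1°: h·k = 1.000 × 0.9974 = 0.9974.
Ratio = 3.769/0.9974 ≈ 3.78.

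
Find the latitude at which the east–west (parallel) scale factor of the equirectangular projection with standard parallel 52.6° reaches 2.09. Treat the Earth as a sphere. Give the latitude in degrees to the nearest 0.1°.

The equidistant cylindrical projection with φ₀ = 52.6° has h = 1 (meridians true) and k = cos φ₀ / cos φ along parallels.
k = cos φ₀ / cos φ = 2.09  ⇒  cos φ = cos 52.6° / 2.09 = 0.2906.
φ = arccos(0.2906) ≈ 73.1°.

73.1°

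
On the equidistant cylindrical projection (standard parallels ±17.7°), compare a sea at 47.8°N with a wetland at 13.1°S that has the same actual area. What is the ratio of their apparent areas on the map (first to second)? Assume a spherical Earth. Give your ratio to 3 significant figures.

1.45

With standard parallel φ₀ = 17.7°, the equirectangular projection gives x = Rλ cos φ₀, y = Rφ, so h = 1 and k = cos 17.7° / cos φ.
Areal scale at 47.8°: h·k = 1.000 × 1.418 = 1.418.
Areal scale at 13.1°: h·k = 1.000 × 0.9781 = 0.9781.
Ratio = 1.418/0.9781 ≈ 1.45.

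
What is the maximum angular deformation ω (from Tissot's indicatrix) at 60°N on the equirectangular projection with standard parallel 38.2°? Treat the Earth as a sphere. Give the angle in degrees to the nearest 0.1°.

25.7°

In the equirectangular projection with standard parallel φ₀ = 38.2° (x = Rλ cos φ₀, y = Rφ), meridians are true-scale (h = 1) and the parallel scale is k = cos φ₀ / cos φ.
At 60°: h = 1.000, k = 1.572; principal scales a = 1.572, b = 1.000.
sin(ω/2) = (a − b)/(a + b) = 0.5717/2.572 = 0.2223, so ω = 2 arcsin(0.2223) ≈ 25.7°.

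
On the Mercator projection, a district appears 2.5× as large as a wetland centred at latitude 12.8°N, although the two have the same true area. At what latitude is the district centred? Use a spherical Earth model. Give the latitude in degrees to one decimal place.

51.9°

On Mercator, (apparent₁)/(apparent₂) = sec²φ₁ / sec²φ₂ when true areas are equal.
cos²φ₂ / cos²φ₁ = 2.5  ⇒  cos φ₁ = cos 12.8° / √2.5 = 0.9751/1.581 = 0.6167.
φ₁ = arccos(0.6167) ≈ 51.9°.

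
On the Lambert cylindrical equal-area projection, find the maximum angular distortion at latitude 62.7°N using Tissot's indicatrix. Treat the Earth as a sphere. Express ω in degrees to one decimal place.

The Lambert cylindrical equal-area projection is the cylindrical equal-area projection with its standard parallel at the equator (φ₀ = 0). Cylindrical equal-area (φ₀ = 0°): h = cos φ / cos 0° along meridians, k = cos 0° / cos φ along parallels; h·k = 1.
At 62.7°: h = 0.4586, k = 2.180; principal scales a = 2.180, b = 0.4586.
sin(ω/2) = (a − b)/(a + b) = 1.722/2.639 = 0.6524, so ω = 2 arcsin(0.6524) ≈ 81.4°.

81.4°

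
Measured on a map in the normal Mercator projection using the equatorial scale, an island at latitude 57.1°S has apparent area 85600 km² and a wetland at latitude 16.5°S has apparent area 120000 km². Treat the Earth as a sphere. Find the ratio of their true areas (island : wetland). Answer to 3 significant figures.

Mercator's areal exaggeration is sec²φ; hence true area = (apparent area) · cos²φ.
True area of island: 85600 × cos²(57.1°) = 85600 × 0.2950 = 25260 km².
True area of wetland: 120000 × cos²(16.5°) = 120000 × 0.9193 = 110300 km².
Ratio = 25260 / 110300 ≈ 0.229.

0.229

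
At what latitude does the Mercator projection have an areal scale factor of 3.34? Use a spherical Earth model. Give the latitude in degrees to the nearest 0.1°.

Mercator areal scale is sec²φ.
sec²φ = 3.34  ⇒  cos²φ = 0.2994  ⇒  cos φ = 0.5472.
φ = arccos(0.5472) ≈ 56.8°.

56.8°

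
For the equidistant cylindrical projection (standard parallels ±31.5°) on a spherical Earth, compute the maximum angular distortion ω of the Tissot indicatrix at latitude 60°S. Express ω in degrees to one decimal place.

The equidistant cylindrical projection with φ₀ = 31.5° has h = 1 (meridians true) and k = cos φ₀ / cos φ along parallels.
At 60°: h = 1.000, k = 1.705; principal scales a = 1.705, b = 1.000.
sin(ω/2) = (a − b)/(a + b) = 0.7053/2.705 = 0.2607, so ω = 2 arcsin(0.2607) ≈ 30.2°.

30.2°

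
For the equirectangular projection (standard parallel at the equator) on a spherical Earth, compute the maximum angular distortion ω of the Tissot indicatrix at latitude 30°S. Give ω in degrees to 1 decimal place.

8.2°

In the plate carrée (x = Rλ, y = Rφ), meridians are true-scale (h = 1) and parallels are stretched by k = sec φ.
At 30°: h = 1.000, k = 1.155; principal scales a = 1.155, b = 1.000.
sin(ω/2) = (a − b)/(a + b) = 0.1547/2.155 = 0.07180, so ω = 2 arcsin(0.07180) ≈ 8.2°.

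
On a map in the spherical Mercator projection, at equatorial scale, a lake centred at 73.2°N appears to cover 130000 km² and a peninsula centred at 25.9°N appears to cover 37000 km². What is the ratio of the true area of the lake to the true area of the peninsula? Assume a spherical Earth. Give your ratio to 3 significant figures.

0.363

Since Mercator area scale is 1/cos²φ, the true area equals the apparent area multiplied by cos²φ.
True area of lake: 130000 × cos²(73.2°) = 130000 × 0.08354 = 10860 km².
True area of peninsula: 37000 × cos²(25.9°) = 37000 × 0.8092 = 29940 km².
Ratio = 10860 / 29940 ≈ 0.363.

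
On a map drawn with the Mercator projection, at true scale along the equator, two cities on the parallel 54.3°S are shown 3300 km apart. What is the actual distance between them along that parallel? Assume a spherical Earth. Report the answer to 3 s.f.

1930 km

The Mercator projection is conformal; its linear scale factor is the same in every direction and equals sec φ = 1/cos φ.
Along the parallel at 54.3°, map distances are exaggerated by k = sec 54.3° = 1.714.
True distance = 3300 / 1.714 = 3300 × cos 54.3° ≈ 1930 km.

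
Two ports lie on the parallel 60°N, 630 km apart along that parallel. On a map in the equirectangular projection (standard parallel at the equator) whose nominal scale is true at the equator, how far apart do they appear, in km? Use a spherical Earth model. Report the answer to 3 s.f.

Plate carrée maps x = Rλ, y = Rφ. The meridian scale is h = 1 and the parallel scale is k = 1/cos φ = sec φ.
Along the parallel, k = sec 60° = 1/0.5000 = 2.000.
Map distance = 630 × 2.000 ≈ 1260 km.

1260 km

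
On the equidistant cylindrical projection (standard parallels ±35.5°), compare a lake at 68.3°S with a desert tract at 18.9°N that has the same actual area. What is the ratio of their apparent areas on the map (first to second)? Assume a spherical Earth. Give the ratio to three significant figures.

In the equirectangular projection with standard parallel φ₀ = 35.5° (x = Rλ cos φ₀, y = Rφ), meridians are true-scale (h = 1) and the parallel scale is k = cos φ₀ / cos φ.
Areal scale at 68.3°: h·k = 1.000 × 2.202 = 2.202.
Areal scale at 18.9°: h·k = 1.000 × 0.8605 = 0.8605.
Ratio = 2.202/0.8605 ≈ 2.56.

2.56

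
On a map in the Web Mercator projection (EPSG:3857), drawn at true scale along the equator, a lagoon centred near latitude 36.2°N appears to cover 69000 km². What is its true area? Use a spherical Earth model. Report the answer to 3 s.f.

The Mercator projection is conformal; its linear scale factor is the same in every direction and equals sec φ = 1/cos φ.
Areal scale = k² = sec²φ = 1/cos²(36.2°) = 1/0.8070² = 1.536.
True area = apparent / (areal scale) = 69000 / 1.536 ≈ 44900 km².

44900 km²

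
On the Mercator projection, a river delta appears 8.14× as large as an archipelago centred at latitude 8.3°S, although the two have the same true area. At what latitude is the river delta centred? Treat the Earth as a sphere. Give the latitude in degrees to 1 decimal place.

69.7°

On Mercator, (apparent₁)/(apparent₂) = sec²φ₁ / sec²φ₂ when true areas are equal.
cos²φ₂ / cos²φ₁ = 8.14  ⇒  cos φ₁ = cos 8.3° / √8.14 = 0.9895/2.853 = 0.3468.
φ₁ = arccos(0.3468) ≈ 69.7°.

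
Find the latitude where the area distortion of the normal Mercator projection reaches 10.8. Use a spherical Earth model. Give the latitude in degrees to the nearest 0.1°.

Mercator areal scale is sec²φ.
sec²φ = 10.8  ⇒  cos²φ = 0.09259  ⇒  cos φ = 0.3043.
φ = arccos(0.3043) ≈ 72.3°.

72.3°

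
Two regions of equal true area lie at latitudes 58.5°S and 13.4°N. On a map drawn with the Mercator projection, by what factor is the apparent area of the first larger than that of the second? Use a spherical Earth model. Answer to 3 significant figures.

3.47

Mercator areal scale is sec²φ.
At 58.5°: sec²(58.5°) = 1/0.5225² = 3.663.
At 13.4°: sec²(13.4°) = 1/0.9728² = 1.057.
Ratio = 3.663/1.057 = cos²(13.4°)/cos²(58.5°) ≈ 3.47.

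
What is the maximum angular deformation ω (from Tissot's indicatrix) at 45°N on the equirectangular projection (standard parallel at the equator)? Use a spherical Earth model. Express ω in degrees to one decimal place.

In the plate carrée (x = Rλ, y = Rφ), meridians are true-scale (h = 1) and parallels are stretched by k = sec φ.
At 45°: h = 1.000, k = 1.414; principal scales a = 1.414, b = 1.000.
sin(ω/2) = (a − b)/(a + b) = 0.4142/2.414 = 0.1716, so ω = 2 arcsin(0.1716) ≈ 19.8°.

19.8°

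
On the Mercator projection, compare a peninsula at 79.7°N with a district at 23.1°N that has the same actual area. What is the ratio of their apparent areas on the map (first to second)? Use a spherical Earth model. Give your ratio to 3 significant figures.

On Mercator, area is exaggerated by sec²φ = 1/cos²φ.
At 79.7°: sec²(79.7°) = 1/0.1788² = 31.28.
At 23.1°: sec²(23.1°) = 1/0.9198² = 1.182.
Ratio = 31.28/1.182 = cos²(23.1°)/cos²(79.7°) ≈ 26.5.

26.5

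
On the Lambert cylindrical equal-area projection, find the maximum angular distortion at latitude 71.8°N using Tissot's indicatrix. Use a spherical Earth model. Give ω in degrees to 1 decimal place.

The Lambert cylindrical equal-area projection is the cylindrical equal-area projection with its standard parallel at the equator (φ₀ = 0). For cylindrical equal-area with standard parallel φ₀, h = cos φ / cos φ₀ and k = cos φ₀ / cos φ, so h·k = 1.
At 71.8°: h = 0.3123, k = 3.202; principal scales a = 3.202, b = 0.3123.
sin(ω/2) = (a − b)/(a + b) = 2.889/3.514 = 0.8222, so ω = 2 arcsin(0.8222) ≈ 110.6°.

110.6°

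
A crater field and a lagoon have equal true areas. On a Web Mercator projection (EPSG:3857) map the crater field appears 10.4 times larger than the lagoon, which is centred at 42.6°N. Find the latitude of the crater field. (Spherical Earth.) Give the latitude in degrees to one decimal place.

76.8°

On Mercator, (apparent₁)/(apparent₂) = sec²φ₁ / sec²φ₂ when true areas are equal.
cos²φ₂ / cos²φ₁ = 10.4  ⇒  cos φ₁ = cos 42.6° / √10.4 = 0.7361/3.225 = 0.2283.
φ₁ = arccos(0.2283) ≈ 76.8°.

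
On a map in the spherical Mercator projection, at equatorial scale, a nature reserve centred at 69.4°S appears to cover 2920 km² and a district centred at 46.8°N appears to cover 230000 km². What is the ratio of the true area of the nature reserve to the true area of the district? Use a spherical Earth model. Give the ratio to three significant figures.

Mercator's areal exaggeration is sec²φ; hence true area = (apparent area) · cos²φ.
True area of nature reserve: 2920 × cos²(69.4°) = 2920 × 0.1238 = 361.5 km².
True area of district: 230000 × cos²(46.8°) = 230000 × 0.4686 = 107800 km².
Ratio = 361.5 / 107800 ≈ 0.00335.

0.00335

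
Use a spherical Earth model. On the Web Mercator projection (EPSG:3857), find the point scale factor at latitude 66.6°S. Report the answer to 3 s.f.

2.52

For Mercator, h = k = sec φ (a conformal cylindrical projection has a single point scale, 1/cos φ).
k = 1/cos 66.6° = 1/0.3971 = 2.518.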